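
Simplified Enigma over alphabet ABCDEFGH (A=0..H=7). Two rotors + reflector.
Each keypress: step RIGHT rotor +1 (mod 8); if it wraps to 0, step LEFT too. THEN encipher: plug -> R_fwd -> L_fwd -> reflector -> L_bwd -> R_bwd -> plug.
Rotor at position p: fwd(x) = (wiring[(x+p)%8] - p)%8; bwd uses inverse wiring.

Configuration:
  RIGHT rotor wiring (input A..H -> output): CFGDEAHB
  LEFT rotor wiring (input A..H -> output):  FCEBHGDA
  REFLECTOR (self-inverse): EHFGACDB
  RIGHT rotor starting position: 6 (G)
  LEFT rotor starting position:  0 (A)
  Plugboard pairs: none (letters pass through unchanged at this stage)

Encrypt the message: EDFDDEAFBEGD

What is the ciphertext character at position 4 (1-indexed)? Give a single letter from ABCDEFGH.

Char 1 ('E'): step: R->7, L=0; E->plug->E->R->E->L->H->refl->B->L'->D->R'->B->plug->B
Char 2 ('D'): step: R->0, L->1 (L advanced); D->plug->D->R->D->L->G->refl->D->L'->B->R'->H->plug->H
Char 3 ('F'): step: R->1, L=1; F->plug->F->R->G->L->H->refl->B->L'->A->R'->G->plug->G
Char 4 ('D'): step: R->2, L=1; D->plug->D->R->G->L->H->refl->B->L'->A->R'->G->plug->G

G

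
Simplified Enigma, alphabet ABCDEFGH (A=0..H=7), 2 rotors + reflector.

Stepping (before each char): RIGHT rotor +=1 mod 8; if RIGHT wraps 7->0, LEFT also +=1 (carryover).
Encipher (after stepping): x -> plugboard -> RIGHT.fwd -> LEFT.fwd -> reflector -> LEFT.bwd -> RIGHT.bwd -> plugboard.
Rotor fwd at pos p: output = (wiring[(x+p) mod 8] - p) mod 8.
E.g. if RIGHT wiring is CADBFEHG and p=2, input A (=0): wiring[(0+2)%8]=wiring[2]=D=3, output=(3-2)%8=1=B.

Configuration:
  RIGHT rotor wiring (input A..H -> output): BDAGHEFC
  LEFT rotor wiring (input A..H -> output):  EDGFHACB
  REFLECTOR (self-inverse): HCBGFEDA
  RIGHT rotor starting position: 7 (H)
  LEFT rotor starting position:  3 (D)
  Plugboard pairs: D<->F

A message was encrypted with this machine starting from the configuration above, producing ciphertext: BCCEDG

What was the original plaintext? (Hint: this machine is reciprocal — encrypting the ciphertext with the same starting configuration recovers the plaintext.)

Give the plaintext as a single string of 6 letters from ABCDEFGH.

Char 1 ('B'): step: R->0, L->4 (L advanced); B->plug->B->R->D->L->F->refl->E->L'->B->R'->A->plug->A
Char 2 ('C'): step: R->1, L=4; C->plug->C->R->F->L->H->refl->A->L'->E->R'->F->plug->D
Char 3 ('C'): step: R->2, L=4; C->plug->C->R->F->L->H->refl->A->L'->E->R'->B->plug->B
Char 4 ('E'): step: R->3, L=4; E->plug->E->R->H->L->B->refl->C->L'->G->R'->F->plug->D
Char 5 ('D'): step: R->4, L=4; D->plug->F->R->H->L->B->refl->C->L'->G->R'->D->plug->F
Char 6 ('G'): step: R->5, L=4; G->plug->G->R->B->L->E->refl->F->L'->D->R'->F->plug->D

Answer: ADBDFD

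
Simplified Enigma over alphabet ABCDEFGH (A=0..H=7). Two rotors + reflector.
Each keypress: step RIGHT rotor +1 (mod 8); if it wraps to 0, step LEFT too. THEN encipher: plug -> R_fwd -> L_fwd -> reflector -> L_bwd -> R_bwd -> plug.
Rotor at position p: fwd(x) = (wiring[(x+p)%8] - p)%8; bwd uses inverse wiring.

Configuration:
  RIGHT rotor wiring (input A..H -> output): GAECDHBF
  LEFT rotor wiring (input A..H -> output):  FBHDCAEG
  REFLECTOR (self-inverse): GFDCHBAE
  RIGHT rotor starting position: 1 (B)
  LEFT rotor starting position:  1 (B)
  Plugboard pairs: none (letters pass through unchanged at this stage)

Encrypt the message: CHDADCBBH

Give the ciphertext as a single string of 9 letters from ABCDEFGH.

Char 1 ('C'): step: R->2, L=1; C->plug->C->R->B->L->G->refl->A->L'->A->R'->B->plug->B
Char 2 ('H'): step: R->3, L=1; H->plug->H->R->B->L->G->refl->A->L'->A->R'->B->plug->B
Char 3 ('D'): step: R->4, L=1; D->plug->D->R->B->L->G->refl->A->L'->A->R'->G->plug->G
Char 4 ('A'): step: R->5, L=1; A->plug->A->R->C->L->C->refl->D->L'->F->R'->G->plug->G
Char 5 ('D'): step: R->6, L=1; D->plug->D->R->C->L->C->refl->D->L'->F->R'->G->plug->G
Char 6 ('C'): step: R->7, L=1; C->plug->C->R->B->L->G->refl->A->L'->A->R'->G->plug->G
Char 7 ('B'): step: R->0, L->2 (L advanced); B->plug->B->R->A->L->F->refl->B->L'->B->R'->G->plug->G
Char 8 ('B'): step: R->1, L=2; B->plug->B->R->D->L->G->refl->A->L'->C->R'->D->plug->D
Char 9 ('H'): step: R->2, L=2; H->plug->H->R->G->L->D->refl->C->L'->E->R'->G->plug->G

Answer: BBGGGGGDG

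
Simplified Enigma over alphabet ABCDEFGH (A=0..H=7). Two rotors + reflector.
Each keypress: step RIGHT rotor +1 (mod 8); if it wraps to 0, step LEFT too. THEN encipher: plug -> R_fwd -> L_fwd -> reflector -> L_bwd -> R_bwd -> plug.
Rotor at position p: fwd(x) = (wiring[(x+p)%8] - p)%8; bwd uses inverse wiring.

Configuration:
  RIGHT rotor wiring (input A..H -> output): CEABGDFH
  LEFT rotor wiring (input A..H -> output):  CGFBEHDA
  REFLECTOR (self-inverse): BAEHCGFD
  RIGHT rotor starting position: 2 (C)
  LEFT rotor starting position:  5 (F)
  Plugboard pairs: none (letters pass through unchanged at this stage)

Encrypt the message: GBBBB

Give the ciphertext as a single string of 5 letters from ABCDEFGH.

Answer: BAAFD

Derivation:
Char 1 ('G'): step: R->3, L=5; G->plug->G->R->B->L->G->refl->F->L'->D->R'->B->plug->B
Char 2 ('B'): step: R->4, L=5; B->plug->B->R->H->L->H->refl->D->L'->C->R'->A->plug->A
Char 3 ('B'): step: R->5, L=5; B->plug->B->R->A->L->C->refl->E->L'->G->R'->A->plug->A
Char 4 ('B'): step: R->6, L=5; B->plug->B->R->B->L->G->refl->F->L'->D->R'->F->plug->F
Char 5 ('B'): step: R->7, L=5; B->plug->B->R->D->L->F->refl->G->L'->B->R'->D->plug->D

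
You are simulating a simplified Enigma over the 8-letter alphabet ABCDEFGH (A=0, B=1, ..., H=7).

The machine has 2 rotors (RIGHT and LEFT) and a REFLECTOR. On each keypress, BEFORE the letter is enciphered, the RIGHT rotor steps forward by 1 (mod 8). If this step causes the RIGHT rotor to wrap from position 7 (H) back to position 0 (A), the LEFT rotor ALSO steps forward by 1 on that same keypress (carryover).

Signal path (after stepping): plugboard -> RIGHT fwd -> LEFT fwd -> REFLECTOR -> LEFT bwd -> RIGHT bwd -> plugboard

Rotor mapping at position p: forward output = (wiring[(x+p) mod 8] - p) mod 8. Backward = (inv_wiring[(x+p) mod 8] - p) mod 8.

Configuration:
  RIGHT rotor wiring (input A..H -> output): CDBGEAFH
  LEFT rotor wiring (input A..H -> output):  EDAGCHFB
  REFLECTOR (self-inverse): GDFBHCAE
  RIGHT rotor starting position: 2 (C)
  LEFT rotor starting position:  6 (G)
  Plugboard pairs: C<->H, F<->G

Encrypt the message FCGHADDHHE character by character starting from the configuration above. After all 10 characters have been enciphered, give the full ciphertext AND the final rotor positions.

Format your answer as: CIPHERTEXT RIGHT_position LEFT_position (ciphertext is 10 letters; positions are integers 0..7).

Char 1 ('F'): step: R->3, L=6; F->plug->G->R->A->L->H->refl->E->L'->G->R'->H->plug->C
Char 2 ('C'): step: R->4, L=6; C->plug->H->R->C->L->G->refl->A->L'->F->R'->G->plug->F
Char 3 ('G'): step: R->5, L=6; G->plug->F->R->E->L->C->refl->F->L'->D->R'->A->plug->A
Char 4 ('H'): step: R->6, L=6; H->plug->C->R->E->L->C->refl->F->L'->D->R'->E->plug->E
Char 5 ('A'): step: R->7, L=6; A->plug->A->R->A->L->H->refl->E->L'->G->R'->H->plug->C
Char 6 ('D'): step: R->0, L->7 (L advanced); D->plug->D->R->G->L->A->refl->G->L'->H->R'->H->plug->C
Char 7 ('D'): step: R->1, L=7; D->plug->D->R->D->L->B->refl->D->L'->F->R'->C->plug->H
Char 8 ('H'): step: R->2, L=7; H->plug->C->R->C->L->E->refl->H->L'->E->R'->B->plug->B
Char 9 ('H'): step: R->3, L=7; H->plug->C->R->F->L->D->refl->B->L'->D->R'->A->plug->A
Char 10 ('E'): step: R->4, L=7; E->plug->E->R->G->L->A->refl->G->L'->H->R'->F->plug->G
Final: ciphertext=CFAECCHBAG, RIGHT=4, LEFT=7

Answer: CFAECCHBAG 4 7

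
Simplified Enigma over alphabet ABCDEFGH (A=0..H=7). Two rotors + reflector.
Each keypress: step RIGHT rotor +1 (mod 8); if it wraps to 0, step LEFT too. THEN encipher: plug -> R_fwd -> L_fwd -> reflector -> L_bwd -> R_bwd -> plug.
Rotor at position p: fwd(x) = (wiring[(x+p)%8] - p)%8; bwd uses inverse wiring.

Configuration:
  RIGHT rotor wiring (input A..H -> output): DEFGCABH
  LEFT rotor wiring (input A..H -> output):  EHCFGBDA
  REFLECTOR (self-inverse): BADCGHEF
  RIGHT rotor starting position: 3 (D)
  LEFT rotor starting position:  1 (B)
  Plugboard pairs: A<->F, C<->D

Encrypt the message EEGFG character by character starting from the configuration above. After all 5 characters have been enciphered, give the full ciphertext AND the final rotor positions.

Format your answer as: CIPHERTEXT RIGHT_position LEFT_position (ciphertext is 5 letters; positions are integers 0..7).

Char 1 ('E'): step: R->4, L=1; E->plug->E->R->H->L->D->refl->C->L'->F->R'->C->plug->D
Char 2 ('E'): step: R->5, L=1; E->plug->E->R->H->L->D->refl->C->L'->F->R'->H->plug->H
Char 3 ('G'): step: R->6, L=1; G->plug->G->R->E->L->A->refl->B->L'->B->R'->B->plug->B
Char 4 ('F'): step: R->7, L=1; F->plug->A->R->A->L->G->refl->E->L'->C->R'->H->plug->H
Char 5 ('G'): step: R->0, L->2 (L advanced); G->plug->G->R->B->L->D->refl->C->L'->G->R'->D->plug->C
Final: ciphertext=DHBHC, RIGHT=0, LEFT=2

Answer: DHBHC 0 2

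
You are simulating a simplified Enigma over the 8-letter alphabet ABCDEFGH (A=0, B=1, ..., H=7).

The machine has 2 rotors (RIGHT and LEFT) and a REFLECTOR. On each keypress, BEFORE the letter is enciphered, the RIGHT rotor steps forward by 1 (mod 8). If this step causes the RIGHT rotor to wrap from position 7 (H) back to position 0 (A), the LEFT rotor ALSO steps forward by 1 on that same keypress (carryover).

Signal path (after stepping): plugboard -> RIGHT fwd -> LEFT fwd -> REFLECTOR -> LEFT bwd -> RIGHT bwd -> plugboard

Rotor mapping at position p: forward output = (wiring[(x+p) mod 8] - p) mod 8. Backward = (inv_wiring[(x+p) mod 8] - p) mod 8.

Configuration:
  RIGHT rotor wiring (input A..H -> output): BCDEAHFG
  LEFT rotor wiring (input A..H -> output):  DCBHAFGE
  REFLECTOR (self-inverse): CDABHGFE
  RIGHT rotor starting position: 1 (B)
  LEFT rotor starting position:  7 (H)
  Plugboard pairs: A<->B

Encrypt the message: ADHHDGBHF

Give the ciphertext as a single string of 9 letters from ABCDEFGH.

Answer: DAFDCHDAB

Derivation:
Char 1 ('A'): step: R->2, L=7; A->plug->B->R->C->L->D->refl->B->L'->F->R'->D->plug->D
Char 2 ('D'): step: R->3, L=7; D->plug->D->R->C->L->D->refl->B->L'->F->R'->B->plug->A
Char 3 ('H'): step: R->4, L=7; H->plug->H->R->A->L->F->refl->G->L'->G->R'->F->plug->F
Char 4 ('H'): step: R->5, L=7; H->plug->H->R->D->L->C->refl->A->L'->E->R'->D->plug->D
Char 5 ('D'): step: R->6, L=7; D->plug->D->R->E->L->A->refl->C->L'->D->R'->C->plug->C
Char 6 ('G'): step: R->7, L=7; G->plug->G->R->A->L->F->refl->G->L'->G->R'->H->plug->H
Char 7 ('B'): step: R->0, L->0 (L advanced); B->plug->A->R->B->L->C->refl->A->L'->E->R'->D->plug->D
Char 8 ('H'): step: R->1, L=0; H->plug->H->R->A->L->D->refl->B->L'->C->R'->B->plug->A
Char 9 ('F'): step: R->2, L=0; F->plug->F->R->E->L->A->refl->C->L'->B->R'->A->plug->B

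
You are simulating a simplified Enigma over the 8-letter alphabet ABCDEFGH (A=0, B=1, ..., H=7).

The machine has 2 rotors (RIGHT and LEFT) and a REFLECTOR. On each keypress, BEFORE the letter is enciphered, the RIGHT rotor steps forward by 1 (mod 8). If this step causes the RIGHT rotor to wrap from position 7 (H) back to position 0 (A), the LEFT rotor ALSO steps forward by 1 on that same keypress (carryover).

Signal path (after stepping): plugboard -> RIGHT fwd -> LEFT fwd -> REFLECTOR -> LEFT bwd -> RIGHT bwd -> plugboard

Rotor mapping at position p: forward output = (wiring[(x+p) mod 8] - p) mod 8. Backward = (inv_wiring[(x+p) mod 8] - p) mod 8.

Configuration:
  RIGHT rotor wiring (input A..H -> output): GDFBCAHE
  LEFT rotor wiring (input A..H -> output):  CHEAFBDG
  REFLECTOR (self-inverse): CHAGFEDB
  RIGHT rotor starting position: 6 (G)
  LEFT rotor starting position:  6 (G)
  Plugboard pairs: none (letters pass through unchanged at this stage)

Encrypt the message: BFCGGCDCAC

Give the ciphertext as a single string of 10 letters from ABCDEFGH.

Char 1 ('B'): step: R->7, L=6; B->plug->B->R->H->L->D->refl->G->L'->E->R'->C->plug->C
Char 2 ('F'): step: R->0, L->7 (L advanced); F->plug->F->R->A->L->H->refl->B->L'->E->R'->H->plug->H
Char 3 ('C'): step: R->1, L=7; C->plug->C->R->A->L->H->refl->B->L'->E->R'->B->plug->B
Char 4 ('G'): step: R->2, L=7; G->plug->G->R->E->L->B->refl->H->L'->A->R'->C->plug->C
Char 5 ('G'): step: R->3, L=7; G->plug->G->R->A->L->H->refl->B->L'->E->R'->D->plug->D
Char 6 ('C'): step: R->4, L=7; C->plug->C->R->D->L->F->refl->E->L'->H->R'->F->plug->F
Char 7 ('D'): step: R->5, L=7; D->plug->D->R->B->L->D->refl->G->L'->F->R'->H->plug->H
Char 8 ('C'): step: R->6, L=7; C->plug->C->R->A->L->H->refl->B->L'->E->R'->G->plug->G
Char 9 ('A'): step: R->7, L=7; A->plug->A->R->F->L->G->refl->D->L'->B->R'->G->plug->G
Char 10 ('C'): step: R->0, L->0 (L advanced); C->plug->C->R->F->L->B->refl->H->L'->B->R'->D->plug->D

Answer: CHBCDFHGGD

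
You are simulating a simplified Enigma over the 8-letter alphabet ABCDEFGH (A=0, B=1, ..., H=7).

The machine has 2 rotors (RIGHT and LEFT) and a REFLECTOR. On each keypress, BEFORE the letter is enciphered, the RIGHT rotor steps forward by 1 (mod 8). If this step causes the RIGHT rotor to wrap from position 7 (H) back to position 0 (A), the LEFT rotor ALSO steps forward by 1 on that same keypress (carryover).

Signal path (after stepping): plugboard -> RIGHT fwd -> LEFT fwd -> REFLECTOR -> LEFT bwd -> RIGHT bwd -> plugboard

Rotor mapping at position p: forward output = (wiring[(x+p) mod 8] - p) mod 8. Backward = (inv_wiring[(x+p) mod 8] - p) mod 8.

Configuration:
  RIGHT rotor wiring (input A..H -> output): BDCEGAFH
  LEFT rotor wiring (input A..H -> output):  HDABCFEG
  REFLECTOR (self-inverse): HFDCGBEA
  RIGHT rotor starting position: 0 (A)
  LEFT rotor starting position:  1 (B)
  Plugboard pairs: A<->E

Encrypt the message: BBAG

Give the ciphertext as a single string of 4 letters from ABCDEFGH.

Char 1 ('B'): step: R->1, L=1; B->plug->B->R->B->L->H->refl->A->L'->C->R'->A->plug->E
Char 2 ('B'): step: R->2, L=1; B->plug->B->R->C->L->A->refl->H->L'->B->R'->H->plug->H
Char 3 ('A'): step: R->3, L=1; A->plug->E->R->E->L->E->refl->G->L'->H->R'->H->plug->H
Char 4 ('G'): step: R->4, L=1; G->plug->G->R->G->L->F->refl->B->L'->D->R'->D->plug->D

Answer: EHHD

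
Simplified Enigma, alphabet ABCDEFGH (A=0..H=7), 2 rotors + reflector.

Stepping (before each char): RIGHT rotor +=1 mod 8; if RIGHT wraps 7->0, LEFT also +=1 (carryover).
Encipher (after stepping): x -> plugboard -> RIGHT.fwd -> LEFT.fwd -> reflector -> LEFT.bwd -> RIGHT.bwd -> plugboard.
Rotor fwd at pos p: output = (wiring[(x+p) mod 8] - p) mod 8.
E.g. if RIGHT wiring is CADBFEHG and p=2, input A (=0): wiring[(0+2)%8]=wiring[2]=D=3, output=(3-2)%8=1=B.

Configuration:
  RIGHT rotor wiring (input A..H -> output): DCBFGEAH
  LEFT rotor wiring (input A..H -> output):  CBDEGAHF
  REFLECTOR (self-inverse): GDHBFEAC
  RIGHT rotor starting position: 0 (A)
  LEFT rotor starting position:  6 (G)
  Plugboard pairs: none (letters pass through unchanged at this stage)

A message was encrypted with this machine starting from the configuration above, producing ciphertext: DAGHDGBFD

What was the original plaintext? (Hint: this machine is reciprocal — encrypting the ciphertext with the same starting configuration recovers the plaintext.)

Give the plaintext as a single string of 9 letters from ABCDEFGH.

Char 1 ('D'): step: R->1, L=6; D->plug->D->R->F->L->G->refl->A->L'->G->R'->G->plug->G
Char 2 ('A'): step: R->2, L=6; A->plug->A->R->H->L->C->refl->H->L'->B->R'->G->plug->G
Char 3 ('G'): step: R->3, L=6; G->plug->G->R->H->L->C->refl->H->L'->B->R'->C->plug->C
Char 4 ('H'): step: R->4, L=6; H->plug->H->R->B->L->H->refl->C->L'->H->R'->E->plug->E
Char 5 ('D'): step: R->5, L=6; D->plug->D->R->G->L->A->refl->G->L'->F->R'->E->plug->E
Char 6 ('G'): step: R->6, L=6; G->plug->G->R->A->L->B->refl->D->L'->D->R'->E->plug->E
Char 7 ('B'): step: R->7, L=6; B->plug->B->R->E->L->F->refl->E->L'->C->R'->D->plug->D
Char 8 ('F'): step: R->0, L->7 (L advanced); F->plug->F->R->E->L->F->refl->E->L'->D->R'->A->plug->A
Char 9 ('D'): step: R->1, L=7; D->plug->D->R->F->L->H->refl->C->L'->C->R'->H->plug->H

Answer: GGCEEEDAH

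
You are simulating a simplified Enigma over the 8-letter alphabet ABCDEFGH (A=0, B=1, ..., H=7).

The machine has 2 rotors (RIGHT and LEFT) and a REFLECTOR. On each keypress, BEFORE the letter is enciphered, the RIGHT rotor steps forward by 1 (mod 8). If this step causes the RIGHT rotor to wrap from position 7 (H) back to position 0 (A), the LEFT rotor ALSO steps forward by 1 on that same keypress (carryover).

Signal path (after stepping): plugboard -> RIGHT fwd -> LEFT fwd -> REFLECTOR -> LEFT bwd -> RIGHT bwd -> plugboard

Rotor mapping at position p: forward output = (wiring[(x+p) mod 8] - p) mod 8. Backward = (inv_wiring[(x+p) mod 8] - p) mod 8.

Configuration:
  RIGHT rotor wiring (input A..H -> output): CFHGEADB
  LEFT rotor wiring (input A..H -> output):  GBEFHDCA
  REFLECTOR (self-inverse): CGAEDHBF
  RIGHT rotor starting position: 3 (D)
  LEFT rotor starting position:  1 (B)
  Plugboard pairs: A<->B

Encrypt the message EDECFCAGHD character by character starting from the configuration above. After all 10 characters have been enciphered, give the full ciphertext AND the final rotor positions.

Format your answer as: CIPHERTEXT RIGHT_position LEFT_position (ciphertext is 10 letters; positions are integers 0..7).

Char 1 ('E'): step: R->4, L=1; E->plug->E->R->G->L->H->refl->F->L'->H->R'->C->plug->C
Char 2 ('D'): step: R->5, L=1; D->plug->D->R->F->L->B->refl->G->L'->D->R'->A->plug->B
Char 3 ('E'): step: R->6, L=1; E->plug->E->R->B->L->D->refl->E->L'->C->R'->H->plug->H
Char 4 ('C'): step: R->7, L=1; C->plug->C->R->G->L->H->refl->F->L'->H->R'->E->plug->E
Char 5 ('F'): step: R->0, L->2 (L advanced); F->plug->F->R->A->L->C->refl->A->L'->E->R'->E->plug->E
Char 6 ('C'): step: R->1, L=2; C->plug->C->R->F->L->G->refl->B->L'->D->R'->D->plug->D
Char 7 ('A'): step: R->2, L=2; A->plug->B->R->E->L->A->refl->C->L'->A->R'->G->plug->G
Char 8 ('G'): step: R->3, L=2; G->plug->G->R->C->L->F->refl->H->L'->H->R'->F->plug->F
Char 9 ('H'): step: R->4, L=2; H->plug->H->R->C->L->F->refl->H->L'->H->R'->C->plug->C
Char 10 ('D'): step: R->5, L=2; D->plug->D->R->F->L->G->refl->B->L'->D->R'->A->plug->B
Final: ciphertext=CBHEEDGFCB, RIGHT=5, LEFT=2

Answer: CBHEEDGFCB 5 2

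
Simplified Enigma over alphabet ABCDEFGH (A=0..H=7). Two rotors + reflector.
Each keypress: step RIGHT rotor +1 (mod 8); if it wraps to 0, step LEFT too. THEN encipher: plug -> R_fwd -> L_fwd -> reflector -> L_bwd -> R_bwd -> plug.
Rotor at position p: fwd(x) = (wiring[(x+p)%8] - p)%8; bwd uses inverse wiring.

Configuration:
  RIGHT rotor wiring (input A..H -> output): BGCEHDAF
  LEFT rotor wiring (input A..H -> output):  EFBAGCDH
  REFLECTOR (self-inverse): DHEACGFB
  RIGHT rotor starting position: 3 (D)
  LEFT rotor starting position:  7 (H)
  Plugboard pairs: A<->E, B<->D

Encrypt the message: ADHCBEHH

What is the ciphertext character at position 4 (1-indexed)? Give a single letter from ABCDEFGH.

Char 1 ('A'): step: R->4, L=7; A->plug->E->R->F->L->H->refl->B->L'->E->R'->C->plug->C
Char 2 ('D'): step: R->5, L=7; D->plug->B->R->D->L->C->refl->E->L'->H->R'->G->plug->G
Char 3 ('H'): step: R->6, L=7; H->plug->H->R->F->L->H->refl->B->L'->E->R'->E->plug->A
Char 4 ('C'): step: R->7, L=7; C->plug->C->R->H->L->E->refl->C->L'->D->R'->D->plug->B

B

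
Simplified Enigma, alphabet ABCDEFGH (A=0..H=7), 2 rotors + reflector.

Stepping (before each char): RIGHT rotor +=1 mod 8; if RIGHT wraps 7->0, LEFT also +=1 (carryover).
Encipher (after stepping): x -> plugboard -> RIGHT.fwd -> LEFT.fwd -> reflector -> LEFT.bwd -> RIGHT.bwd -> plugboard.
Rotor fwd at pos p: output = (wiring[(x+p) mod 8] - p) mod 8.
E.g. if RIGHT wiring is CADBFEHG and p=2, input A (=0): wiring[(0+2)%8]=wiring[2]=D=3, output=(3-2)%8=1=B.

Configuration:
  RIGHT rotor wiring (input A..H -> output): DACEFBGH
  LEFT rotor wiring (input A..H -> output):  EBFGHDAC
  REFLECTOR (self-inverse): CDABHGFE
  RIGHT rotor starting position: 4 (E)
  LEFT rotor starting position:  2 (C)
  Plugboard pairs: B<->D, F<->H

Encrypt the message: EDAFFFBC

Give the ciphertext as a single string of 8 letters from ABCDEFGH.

Answer: FGBCACCE

Derivation:
Char 1 ('E'): step: R->5, L=2; E->plug->E->R->D->L->B->refl->D->L'->A->R'->H->plug->F
Char 2 ('D'): step: R->6, L=2; D->plug->B->R->B->L->E->refl->H->L'->H->R'->G->plug->G
Char 3 ('A'): step: R->7, L=2; A->plug->A->R->A->L->D->refl->B->L'->D->R'->D->plug->B
Char 4 ('F'): step: R->0, L->3 (L advanced); F->plug->H->R->H->L->C->refl->A->L'->C->R'->C->plug->C
Char 5 ('F'): step: R->1, L=3; F->plug->H->R->C->L->A->refl->C->L'->H->R'->A->plug->A
Char 6 ('F'): step: R->2, L=3; F->plug->H->R->G->L->G->refl->F->L'->D->R'->C->plug->C
Char 7 ('B'): step: R->3, L=3; B->plug->D->R->D->L->F->refl->G->L'->G->R'->C->plug->C
Char 8 ('C'): step: R->4, L=3; C->plug->C->R->C->L->A->refl->C->L'->H->R'->E->plug->E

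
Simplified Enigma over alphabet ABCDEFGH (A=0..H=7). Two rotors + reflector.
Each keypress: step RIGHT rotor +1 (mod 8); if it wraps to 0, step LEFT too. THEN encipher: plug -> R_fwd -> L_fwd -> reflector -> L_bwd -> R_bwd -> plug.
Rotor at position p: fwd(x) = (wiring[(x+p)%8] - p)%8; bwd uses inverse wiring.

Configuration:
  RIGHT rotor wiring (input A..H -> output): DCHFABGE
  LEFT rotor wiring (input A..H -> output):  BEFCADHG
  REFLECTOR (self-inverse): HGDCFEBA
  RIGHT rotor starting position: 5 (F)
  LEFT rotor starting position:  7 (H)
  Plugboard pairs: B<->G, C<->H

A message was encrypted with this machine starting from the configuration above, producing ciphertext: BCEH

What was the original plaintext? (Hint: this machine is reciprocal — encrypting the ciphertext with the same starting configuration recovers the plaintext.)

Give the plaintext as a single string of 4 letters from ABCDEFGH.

Answer: GDHG

Derivation:
Char 1 ('B'): step: R->6, L=7; B->plug->G->R->C->L->F->refl->E->L'->G->R'->B->plug->G
Char 2 ('C'): step: R->7, L=7; C->plug->H->R->H->L->A->refl->H->L'->A->R'->D->plug->D
Char 3 ('E'): step: R->0, L->0 (L advanced); E->plug->E->R->A->L->B->refl->G->L'->H->R'->C->plug->H
Char 4 ('H'): step: R->1, L=0; H->plug->C->R->E->L->A->refl->H->L'->G->R'->B->plug->G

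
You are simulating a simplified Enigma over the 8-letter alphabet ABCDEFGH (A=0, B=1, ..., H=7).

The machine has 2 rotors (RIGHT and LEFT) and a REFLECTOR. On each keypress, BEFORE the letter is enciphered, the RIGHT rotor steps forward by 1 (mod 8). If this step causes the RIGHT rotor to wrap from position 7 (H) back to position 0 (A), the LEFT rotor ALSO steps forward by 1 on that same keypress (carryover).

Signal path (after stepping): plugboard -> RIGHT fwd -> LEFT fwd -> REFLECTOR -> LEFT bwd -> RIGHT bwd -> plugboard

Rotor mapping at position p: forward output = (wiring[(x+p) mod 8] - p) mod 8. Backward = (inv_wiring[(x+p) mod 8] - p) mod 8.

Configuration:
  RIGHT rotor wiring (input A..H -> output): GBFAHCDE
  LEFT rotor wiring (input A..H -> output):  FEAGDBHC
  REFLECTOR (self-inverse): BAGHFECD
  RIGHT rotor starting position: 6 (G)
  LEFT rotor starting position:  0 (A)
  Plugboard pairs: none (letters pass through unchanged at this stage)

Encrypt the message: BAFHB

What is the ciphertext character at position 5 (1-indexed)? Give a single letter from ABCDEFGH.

Char 1 ('B'): step: R->7, L=0; B->plug->B->R->H->L->C->refl->G->L'->D->R'->G->plug->G
Char 2 ('A'): step: R->0, L->1 (L advanced); A->plug->A->R->G->L->B->refl->A->L'->E->R'->H->plug->H
Char 3 ('F'): step: R->1, L=1; F->plug->F->R->C->L->F->refl->E->L'->H->R'->C->plug->C
Char 4 ('H'): step: R->2, L=1; H->plug->H->R->H->L->E->refl->F->L'->C->R'->F->plug->F
Char 5 ('B'): step: R->3, L=1; B->plug->B->R->E->L->A->refl->B->L'->G->R'->G->plug->G

G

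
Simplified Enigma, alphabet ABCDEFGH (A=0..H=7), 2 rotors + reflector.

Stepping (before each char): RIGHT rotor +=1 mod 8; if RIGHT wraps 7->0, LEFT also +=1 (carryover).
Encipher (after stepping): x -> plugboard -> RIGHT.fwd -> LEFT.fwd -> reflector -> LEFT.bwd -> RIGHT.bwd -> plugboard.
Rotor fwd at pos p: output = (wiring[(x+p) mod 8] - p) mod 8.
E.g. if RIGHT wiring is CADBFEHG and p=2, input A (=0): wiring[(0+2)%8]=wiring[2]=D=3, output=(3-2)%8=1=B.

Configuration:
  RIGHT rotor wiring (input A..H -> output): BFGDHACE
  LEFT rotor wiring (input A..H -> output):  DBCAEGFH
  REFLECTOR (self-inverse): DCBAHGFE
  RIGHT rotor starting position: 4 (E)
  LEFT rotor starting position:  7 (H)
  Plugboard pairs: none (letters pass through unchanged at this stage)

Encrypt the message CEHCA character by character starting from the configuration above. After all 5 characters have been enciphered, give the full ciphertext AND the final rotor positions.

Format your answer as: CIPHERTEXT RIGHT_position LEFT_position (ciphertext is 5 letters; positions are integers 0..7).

Answer: BCFBE 1 0

Derivation:
Char 1 ('C'): step: R->5, L=7; C->plug->C->R->H->L->G->refl->F->L'->F->R'->B->plug->B
Char 2 ('E'): step: R->6, L=7; E->plug->E->R->A->L->A->refl->D->L'->D->R'->C->plug->C
Char 3 ('H'): step: R->7, L=7; H->plug->H->R->D->L->D->refl->A->L'->A->R'->F->plug->F
Char 4 ('C'): step: R->0, L->0 (L advanced); C->plug->C->R->G->L->F->refl->G->L'->F->R'->B->plug->B
Char 5 ('A'): step: R->1, L=0; A->plug->A->R->E->L->E->refl->H->L'->H->R'->E->plug->E
Final: ciphertext=BCFBE, RIGHT=1, LEFT=0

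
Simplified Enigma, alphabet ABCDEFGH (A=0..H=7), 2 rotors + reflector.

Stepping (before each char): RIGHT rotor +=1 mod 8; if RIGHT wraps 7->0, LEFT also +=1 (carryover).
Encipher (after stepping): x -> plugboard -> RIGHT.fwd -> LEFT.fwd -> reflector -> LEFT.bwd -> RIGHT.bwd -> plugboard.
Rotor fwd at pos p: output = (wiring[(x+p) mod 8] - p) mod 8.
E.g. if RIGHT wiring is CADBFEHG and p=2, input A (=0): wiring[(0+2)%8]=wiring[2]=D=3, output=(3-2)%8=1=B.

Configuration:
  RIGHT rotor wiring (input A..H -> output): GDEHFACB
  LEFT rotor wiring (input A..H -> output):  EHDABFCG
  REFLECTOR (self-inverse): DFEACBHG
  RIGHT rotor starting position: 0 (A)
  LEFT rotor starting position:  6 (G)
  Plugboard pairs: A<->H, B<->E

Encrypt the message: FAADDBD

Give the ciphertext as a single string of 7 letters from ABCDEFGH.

Char 1 ('F'): step: R->1, L=6; F->plug->F->R->B->L->A->refl->D->L'->G->R'->C->plug->C
Char 2 ('A'): step: R->2, L=6; A->plug->H->R->B->L->A->refl->D->L'->G->R'->D->plug->D
Char 3 ('A'): step: R->3, L=6; A->plug->H->R->B->L->A->refl->D->L'->G->R'->E->plug->B
Char 4 ('D'): step: R->4, L=6; D->plug->D->R->F->L->C->refl->E->L'->A->R'->G->plug->G
Char 5 ('D'): step: R->5, L=6; D->plug->D->R->B->L->A->refl->D->L'->G->R'->E->plug->B
Char 6 ('B'): step: R->6, L=6; B->plug->E->R->G->L->D->refl->A->L'->B->R'->F->plug->F
Char 7 ('D'): step: R->7, L=6; D->plug->D->R->F->L->C->refl->E->L'->A->R'->E->plug->B

Answer: CDBGBFB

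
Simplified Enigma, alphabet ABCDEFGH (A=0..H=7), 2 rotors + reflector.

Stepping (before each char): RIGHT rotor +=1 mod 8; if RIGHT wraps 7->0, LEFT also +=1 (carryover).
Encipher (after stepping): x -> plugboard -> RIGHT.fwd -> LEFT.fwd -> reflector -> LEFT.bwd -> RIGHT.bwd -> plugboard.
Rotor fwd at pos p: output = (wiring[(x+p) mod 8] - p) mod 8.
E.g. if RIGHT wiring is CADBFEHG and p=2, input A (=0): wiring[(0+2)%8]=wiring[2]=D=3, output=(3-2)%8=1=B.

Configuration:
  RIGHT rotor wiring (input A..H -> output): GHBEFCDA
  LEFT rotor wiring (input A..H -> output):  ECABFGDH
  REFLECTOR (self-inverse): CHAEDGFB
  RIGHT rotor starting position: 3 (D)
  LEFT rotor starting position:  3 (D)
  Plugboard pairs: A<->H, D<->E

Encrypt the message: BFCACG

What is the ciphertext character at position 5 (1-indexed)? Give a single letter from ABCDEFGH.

Char 1 ('B'): step: R->4, L=3; B->plug->B->R->G->L->H->refl->B->L'->F->R'->G->plug->G
Char 2 ('F'): step: R->5, L=3; F->plug->F->R->E->L->E->refl->D->L'->C->R'->E->plug->D
Char 3 ('C'): step: R->6, L=3; C->plug->C->R->A->L->G->refl->F->L'->H->R'->G->plug->G
Char 4 ('A'): step: R->7, L=3; A->plug->H->R->E->L->E->refl->D->L'->C->R'->D->plug->E
Char 5 ('C'): step: R->0, L->4 (L advanced); C->plug->C->R->B->L->C->refl->A->L'->E->R'->D->plug->E

E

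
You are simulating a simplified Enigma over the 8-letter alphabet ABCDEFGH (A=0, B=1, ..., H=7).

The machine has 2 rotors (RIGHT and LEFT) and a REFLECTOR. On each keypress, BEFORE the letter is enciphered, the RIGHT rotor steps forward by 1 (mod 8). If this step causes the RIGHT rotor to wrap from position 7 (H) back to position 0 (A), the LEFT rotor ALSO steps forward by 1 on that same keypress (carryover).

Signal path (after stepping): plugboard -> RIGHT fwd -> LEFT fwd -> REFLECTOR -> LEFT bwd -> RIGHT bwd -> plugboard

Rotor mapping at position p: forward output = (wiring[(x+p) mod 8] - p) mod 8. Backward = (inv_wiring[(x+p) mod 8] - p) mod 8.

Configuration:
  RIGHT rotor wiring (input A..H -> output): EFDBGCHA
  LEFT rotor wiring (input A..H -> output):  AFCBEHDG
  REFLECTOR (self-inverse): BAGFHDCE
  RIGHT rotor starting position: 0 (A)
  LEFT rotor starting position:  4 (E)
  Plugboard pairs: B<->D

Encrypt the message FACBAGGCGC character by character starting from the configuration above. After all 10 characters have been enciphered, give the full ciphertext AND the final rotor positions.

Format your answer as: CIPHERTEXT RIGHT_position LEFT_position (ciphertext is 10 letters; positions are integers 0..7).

Answer: HDFAEECDFG 2 5

Derivation:
Char 1 ('F'): step: R->1, L=4; F->plug->F->R->G->L->G->refl->C->L'->D->R'->H->plug->H
Char 2 ('A'): step: R->2, L=4; A->plug->A->R->B->L->D->refl->F->L'->H->R'->B->plug->D
Char 3 ('C'): step: R->3, L=4; C->plug->C->R->H->L->F->refl->D->L'->B->R'->F->plug->F
Char 4 ('B'): step: R->4, L=4; B->plug->D->R->E->L->E->refl->H->L'->C->R'->A->plug->A
Char 5 ('A'): step: R->5, L=4; A->plug->A->R->F->L->B->refl->A->L'->A->R'->E->plug->E
Char 6 ('G'): step: R->6, L=4; G->plug->G->R->A->L->A->refl->B->L'->F->R'->E->plug->E
Char 7 ('G'): step: R->7, L=4; G->plug->G->R->D->L->C->refl->G->L'->G->R'->C->plug->C
Char 8 ('C'): step: R->0, L->5 (L advanced); C->plug->C->R->D->L->D->refl->F->L'->F->R'->B->plug->D
Char 9 ('G'): step: R->1, L=5; G->plug->G->R->H->L->H->refl->E->L'->G->R'->F->plug->F
Char 10 ('C'): step: R->2, L=5; C->plug->C->R->E->L->A->refl->B->L'->C->R'->G->plug->G
Final: ciphertext=HDFAEECDFG, RIGHT=2, LEFT=5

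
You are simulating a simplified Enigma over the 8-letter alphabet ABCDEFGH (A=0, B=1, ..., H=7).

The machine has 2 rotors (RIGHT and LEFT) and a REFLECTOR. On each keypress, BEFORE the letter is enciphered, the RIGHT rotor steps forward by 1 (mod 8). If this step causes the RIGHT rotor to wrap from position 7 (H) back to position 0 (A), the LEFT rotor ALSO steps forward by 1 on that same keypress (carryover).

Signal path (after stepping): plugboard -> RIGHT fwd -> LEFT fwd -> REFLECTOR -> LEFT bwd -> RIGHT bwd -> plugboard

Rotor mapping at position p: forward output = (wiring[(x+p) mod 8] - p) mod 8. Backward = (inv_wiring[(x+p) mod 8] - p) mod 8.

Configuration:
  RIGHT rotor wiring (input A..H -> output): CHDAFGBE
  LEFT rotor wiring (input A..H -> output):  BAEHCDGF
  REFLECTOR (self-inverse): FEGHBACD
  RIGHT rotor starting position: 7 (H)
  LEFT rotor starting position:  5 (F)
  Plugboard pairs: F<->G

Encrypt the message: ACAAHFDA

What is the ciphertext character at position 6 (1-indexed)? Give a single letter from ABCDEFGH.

Char 1 ('A'): step: R->0, L->6 (L advanced); A->plug->A->R->C->L->D->refl->H->L'->B->R'->G->plug->F
Char 2 ('C'): step: R->1, L=6; C->plug->C->R->H->L->F->refl->A->L'->A->R'->F->plug->G
Char 3 ('A'): step: R->2, L=6; A->plug->A->R->B->L->H->refl->D->L'->C->R'->F->plug->G
Char 4 ('A'): step: R->3, L=6; A->plug->A->R->F->L->B->refl->E->L'->G->R'->D->plug->D
Char 5 ('H'): step: R->4, L=6; H->plug->H->R->E->L->G->refl->C->L'->D->R'->F->plug->G
Char 6 ('F'): step: R->5, L=6; F->plug->G->R->D->L->C->refl->G->L'->E->R'->B->plug->B

B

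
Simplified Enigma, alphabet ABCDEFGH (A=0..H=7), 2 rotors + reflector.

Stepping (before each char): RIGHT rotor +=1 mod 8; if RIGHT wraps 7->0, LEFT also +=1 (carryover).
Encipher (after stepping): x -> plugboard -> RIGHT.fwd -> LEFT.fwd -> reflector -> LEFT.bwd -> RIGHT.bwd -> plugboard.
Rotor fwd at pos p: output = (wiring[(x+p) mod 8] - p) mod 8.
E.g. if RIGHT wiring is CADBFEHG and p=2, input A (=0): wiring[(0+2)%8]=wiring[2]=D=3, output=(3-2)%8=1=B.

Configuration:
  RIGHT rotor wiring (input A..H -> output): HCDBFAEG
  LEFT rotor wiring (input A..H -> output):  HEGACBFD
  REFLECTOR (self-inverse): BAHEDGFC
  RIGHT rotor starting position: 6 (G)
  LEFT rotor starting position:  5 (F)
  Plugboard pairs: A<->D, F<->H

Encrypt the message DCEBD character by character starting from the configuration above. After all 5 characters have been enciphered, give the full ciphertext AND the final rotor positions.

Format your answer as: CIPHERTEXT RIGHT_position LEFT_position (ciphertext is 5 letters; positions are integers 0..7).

Answer: EAFAG 3 6

Derivation:
Char 1 ('D'): step: R->7, L=5; D->plug->A->R->H->L->F->refl->G->L'->C->R'->E->plug->E
Char 2 ('C'): step: R->0, L->6 (L advanced); C->plug->C->R->D->L->G->refl->F->L'->B->R'->D->plug->A
Char 3 ('E'): step: R->1, L=6; E->plug->E->R->H->L->D->refl->E->L'->G->R'->H->plug->F
Char 4 ('B'): step: R->2, L=6; B->plug->B->R->H->L->D->refl->E->L'->G->R'->D->plug->A
Char 5 ('D'): step: R->3, L=6; D->plug->A->R->G->L->E->refl->D->L'->H->R'->G->plug->G
Final: ciphertext=EAFAG, RIGHT=3, LEFT=6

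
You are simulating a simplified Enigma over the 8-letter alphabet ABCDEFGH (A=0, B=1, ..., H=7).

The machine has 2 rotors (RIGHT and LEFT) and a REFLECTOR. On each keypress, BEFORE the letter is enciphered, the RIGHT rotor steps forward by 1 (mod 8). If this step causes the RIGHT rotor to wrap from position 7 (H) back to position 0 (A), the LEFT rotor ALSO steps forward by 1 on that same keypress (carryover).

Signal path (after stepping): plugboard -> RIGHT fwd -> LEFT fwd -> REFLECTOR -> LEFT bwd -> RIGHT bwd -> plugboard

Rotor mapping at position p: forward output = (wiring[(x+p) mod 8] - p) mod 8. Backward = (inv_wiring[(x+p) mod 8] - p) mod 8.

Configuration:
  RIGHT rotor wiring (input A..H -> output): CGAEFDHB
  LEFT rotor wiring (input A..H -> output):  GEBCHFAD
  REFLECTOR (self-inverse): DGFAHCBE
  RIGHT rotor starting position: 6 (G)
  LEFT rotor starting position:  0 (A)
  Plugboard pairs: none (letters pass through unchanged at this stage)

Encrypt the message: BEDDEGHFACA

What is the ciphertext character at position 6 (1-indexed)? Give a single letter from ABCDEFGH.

Char 1 ('B'): step: R->7, L=0; B->plug->B->R->D->L->C->refl->F->L'->F->R'->E->plug->E
Char 2 ('E'): step: R->0, L->1 (L advanced); E->plug->E->R->F->L->H->refl->E->L'->E->R'->D->plug->D
Char 3 ('D'): step: R->1, L=1; D->plug->D->R->E->L->E->refl->H->L'->F->R'->A->plug->A
Char 4 ('D'): step: R->2, L=1; D->plug->D->R->B->L->A->refl->D->L'->A->R'->G->plug->G
Char 5 ('E'): step: R->3, L=1; E->plug->E->R->G->L->C->refl->F->L'->H->R'->F->plug->F
Char 6 ('G'): step: R->4, L=1; G->plug->G->R->E->L->E->refl->H->L'->F->R'->D->plug->D

D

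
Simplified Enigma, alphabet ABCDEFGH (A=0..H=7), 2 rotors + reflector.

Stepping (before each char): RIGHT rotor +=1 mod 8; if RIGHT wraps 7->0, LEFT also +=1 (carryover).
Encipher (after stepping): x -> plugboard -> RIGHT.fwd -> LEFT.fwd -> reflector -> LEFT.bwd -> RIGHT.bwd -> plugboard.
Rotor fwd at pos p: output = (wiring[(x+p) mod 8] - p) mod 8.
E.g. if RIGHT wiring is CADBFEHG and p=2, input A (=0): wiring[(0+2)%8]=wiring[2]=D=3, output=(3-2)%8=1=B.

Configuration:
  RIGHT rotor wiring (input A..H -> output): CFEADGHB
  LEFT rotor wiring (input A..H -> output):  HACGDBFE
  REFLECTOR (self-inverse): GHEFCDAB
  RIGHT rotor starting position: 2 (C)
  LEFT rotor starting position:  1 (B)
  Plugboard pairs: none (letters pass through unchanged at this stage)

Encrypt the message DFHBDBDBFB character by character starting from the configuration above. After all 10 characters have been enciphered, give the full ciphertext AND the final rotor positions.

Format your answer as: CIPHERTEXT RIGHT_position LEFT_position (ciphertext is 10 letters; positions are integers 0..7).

Char 1 ('D'): step: R->3, L=1; D->plug->D->R->E->L->A->refl->G->L'->H->R'->F->plug->F
Char 2 ('F'): step: R->4, L=1; F->plug->F->R->B->L->B->refl->H->L'->A->R'->G->plug->G
Char 3 ('H'): step: R->5, L=1; H->plug->H->R->G->L->D->refl->F->L'->C->R'->B->plug->B
Char 4 ('B'): step: R->6, L=1; B->plug->B->R->D->L->C->refl->E->L'->F->R'->G->plug->G
Char 5 ('D'): step: R->7, L=1; D->plug->D->R->F->L->E->refl->C->L'->D->R'->B->plug->B
Char 6 ('B'): step: R->0, L->2 (L advanced); B->plug->B->R->F->L->C->refl->E->L'->B->R'->H->plug->H
Char 7 ('D'): step: R->1, L=2; D->plug->D->R->C->L->B->refl->H->L'->D->R'->B->plug->B
Char 8 ('B'): step: R->2, L=2; B->plug->B->R->G->L->F->refl->D->L'->E->R'->D->plug->D
Char 9 ('F'): step: R->3, L=2; F->plug->F->R->H->L->G->refl->A->L'->A->R'->B->plug->B
Char 10 ('B'): step: R->4, L=2; B->plug->B->R->C->L->B->refl->H->L'->D->R'->C->plug->C
Final: ciphertext=FGBGBHBDBC, RIGHT=4, LEFT=2

Answer: FGBGBHBDBC 4 2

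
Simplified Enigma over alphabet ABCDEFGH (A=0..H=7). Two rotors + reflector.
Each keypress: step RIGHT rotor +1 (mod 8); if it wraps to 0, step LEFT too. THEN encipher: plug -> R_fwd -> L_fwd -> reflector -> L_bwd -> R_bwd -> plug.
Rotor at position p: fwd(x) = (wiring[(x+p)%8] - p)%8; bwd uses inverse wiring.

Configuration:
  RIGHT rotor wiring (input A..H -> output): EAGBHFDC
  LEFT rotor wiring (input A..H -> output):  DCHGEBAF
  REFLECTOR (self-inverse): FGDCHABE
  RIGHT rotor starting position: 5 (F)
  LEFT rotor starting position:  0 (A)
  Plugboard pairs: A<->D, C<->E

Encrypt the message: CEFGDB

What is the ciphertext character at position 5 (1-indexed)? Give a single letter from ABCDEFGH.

Char 1 ('C'): step: R->6, L=0; C->plug->E->R->A->L->D->refl->C->L'->B->R'->G->plug->G
Char 2 ('E'): step: R->7, L=0; E->plug->C->R->B->L->C->refl->D->L'->A->R'->F->plug->F
Char 3 ('F'): step: R->0, L->1 (L advanced); F->plug->F->R->F->L->H->refl->E->L'->G->R'->C->plug->E
Char 4 ('G'): step: R->1, L=1; G->plug->G->R->B->L->G->refl->B->L'->A->R'->C->plug->E
Char 5 ('D'): step: R->2, L=1; D->plug->A->R->E->L->A->refl->F->L'->C->R'->G->plug->G

G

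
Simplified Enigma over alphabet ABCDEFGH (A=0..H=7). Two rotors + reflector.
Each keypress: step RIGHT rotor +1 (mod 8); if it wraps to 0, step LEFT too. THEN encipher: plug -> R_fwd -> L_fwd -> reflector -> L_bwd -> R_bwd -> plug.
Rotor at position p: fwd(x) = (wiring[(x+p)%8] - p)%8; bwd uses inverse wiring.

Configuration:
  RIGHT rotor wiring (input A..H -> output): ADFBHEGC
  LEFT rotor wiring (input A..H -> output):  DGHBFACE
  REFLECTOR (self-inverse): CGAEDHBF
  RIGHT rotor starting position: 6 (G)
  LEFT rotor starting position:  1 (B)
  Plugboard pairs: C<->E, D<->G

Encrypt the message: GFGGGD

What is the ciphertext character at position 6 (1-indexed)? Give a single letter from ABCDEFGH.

Char 1 ('G'): step: R->7, L=1; G->plug->D->R->G->L->D->refl->E->L'->D->R'->A->plug->A
Char 2 ('F'): step: R->0, L->2 (L advanced); F->plug->F->R->E->L->A->refl->C->L'->F->R'->C->plug->E
Char 3 ('G'): step: R->1, L=2; G->plug->D->R->G->L->B->refl->G->L'->D->R'->E->plug->C
Char 4 ('G'): step: R->2, L=2; G->plug->D->R->C->L->D->refl->E->L'->H->R'->B->plug->B
Char 5 ('G'): step: R->3, L=2; G->plug->D->R->D->L->G->refl->B->L'->G->R'->A->plug->A
Char 6 ('D'): step: R->4, L=2; D->plug->G->R->B->L->H->refl->F->L'->A->R'->B->plug->B

B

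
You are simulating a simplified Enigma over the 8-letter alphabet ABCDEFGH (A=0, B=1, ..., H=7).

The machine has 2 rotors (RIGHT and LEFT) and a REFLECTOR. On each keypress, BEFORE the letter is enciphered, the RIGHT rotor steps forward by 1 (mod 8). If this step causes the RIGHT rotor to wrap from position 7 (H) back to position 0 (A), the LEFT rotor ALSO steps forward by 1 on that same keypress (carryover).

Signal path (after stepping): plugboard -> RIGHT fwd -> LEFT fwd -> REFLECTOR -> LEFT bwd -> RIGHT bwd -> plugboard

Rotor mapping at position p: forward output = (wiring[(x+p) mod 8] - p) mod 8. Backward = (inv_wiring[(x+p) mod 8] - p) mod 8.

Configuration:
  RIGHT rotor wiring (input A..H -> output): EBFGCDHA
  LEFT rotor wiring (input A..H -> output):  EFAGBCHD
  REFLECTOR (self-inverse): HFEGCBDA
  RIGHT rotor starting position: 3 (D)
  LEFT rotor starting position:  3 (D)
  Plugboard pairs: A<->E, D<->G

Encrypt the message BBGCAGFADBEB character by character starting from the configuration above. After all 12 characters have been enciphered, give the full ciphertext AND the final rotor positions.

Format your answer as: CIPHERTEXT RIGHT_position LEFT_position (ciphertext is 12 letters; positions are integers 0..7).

Answer: FACDBAHCHDBH 7 4

Derivation:
Char 1 ('B'): step: R->4, L=3; B->plug->B->R->H->L->F->refl->B->L'->F->R'->F->plug->F
Char 2 ('B'): step: R->5, L=3; B->plug->B->R->C->L->H->refl->A->L'->E->R'->E->plug->A
Char 3 ('G'): step: R->6, L=3; G->plug->D->R->D->L->E->refl->C->L'->G->R'->C->plug->C
Char 4 ('C'): step: R->7, L=3; C->plug->C->R->C->L->H->refl->A->L'->E->R'->G->plug->D
Char 5 ('A'): step: R->0, L->4 (L advanced); A->plug->E->R->C->L->D->refl->G->L'->B->R'->B->plug->B
Char 6 ('G'): step: R->1, L=4; G->plug->D->R->B->L->G->refl->D->L'->C->R'->E->plug->A
Char 7 ('F'): step: R->2, L=4; F->plug->F->R->G->L->E->refl->C->L'->H->R'->H->plug->H
Char 8 ('A'): step: R->3, L=4; A->plug->E->R->F->L->B->refl->F->L'->A->R'->C->plug->C
Char 9 ('D'): step: R->4, L=4; D->plug->G->R->B->L->G->refl->D->L'->C->R'->H->plug->H
Char 10 ('B'): step: R->5, L=4; B->plug->B->R->C->L->D->refl->G->L'->B->R'->G->plug->D
Char 11 ('E'): step: R->6, L=4; E->plug->A->R->B->L->G->refl->D->L'->C->R'->B->plug->B
Char 12 ('B'): step: R->7, L=4; B->plug->B->R->F->L->B->refl->F->L'->A->R'->H->plug->H
Final: ciphertext=FACDBAHCHDBH, RIGHT=7, LEFT=4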